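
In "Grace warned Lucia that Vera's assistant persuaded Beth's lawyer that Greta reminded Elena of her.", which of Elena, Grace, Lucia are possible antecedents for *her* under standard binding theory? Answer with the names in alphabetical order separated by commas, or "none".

Grace, Lucia

*her* is a pronoun; Principle B requires it to be free in its binding domain — the clause headed by 'reminded'.
— Elena: object of the clause headed by 'reminded'; c-commands the pronoun within its binding domain — blocked (Principle B).
— Grace: subject of the matrix clause; c-commands the pronoun but lies outside its binding domain — allowed.
— Lucia: object of the matrix clause; c-commands the pronoun but lies outside its binding domain — allowed.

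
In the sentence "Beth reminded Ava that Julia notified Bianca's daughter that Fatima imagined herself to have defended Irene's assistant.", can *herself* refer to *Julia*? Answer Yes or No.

*herself* is a reflexive; Principle A requires it to be bound within its binding domain — the clause headed by 'imagined'.
— Julia: subject of the clause headed by 'notified'; c-commands the reflexive but lies outside its binding domain — cannot bind it (Principle A).

No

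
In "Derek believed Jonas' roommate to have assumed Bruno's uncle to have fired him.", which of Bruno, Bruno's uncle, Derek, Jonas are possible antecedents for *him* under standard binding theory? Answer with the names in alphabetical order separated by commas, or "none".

Bruno, Derek, Jonas

*him* is a pronoun; Principle B requires it to be free in its binding domain — the clause headed by 'fired'.
— Bruno: possessor inside the subject DP of the clause headed by 'fired'; does not c-command the pronoun — Principle B does not apply; allowed.
— Bruno's uncle: subject of the clause headed by 'fired'; c-commands the pronoun within its binding domain — blocked (Principle B).
— Derek: subject of the matrix clause; c-commands the pronoun but lies outside its binding domain — allowed.
— Jonas: possessor inside the subject DP of the clause headed by 'assumed'; does not c-command the pronoun — Principle B does not apply; allowed.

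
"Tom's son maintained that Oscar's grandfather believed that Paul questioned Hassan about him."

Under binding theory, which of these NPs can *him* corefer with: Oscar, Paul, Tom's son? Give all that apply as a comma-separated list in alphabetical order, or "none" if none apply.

Oscar, Tom's son

*him* is a pronoun; Principle B requires it to be free in its binding domain — the clause headed by 'questioned'.
— Oscar: possessor inside the subject DP of the clause headed by 'believed'; does not c-command the pronoun — Principle B does not apply; allowed.
— Paul: subject of the clause headed by 'questioned'; c-commands the pronoun within its binding domain — blocked (Principle B).
— Tom's son: subject of the matrix clause; c-commands the pronoun but lies outside its binding domain — allowed.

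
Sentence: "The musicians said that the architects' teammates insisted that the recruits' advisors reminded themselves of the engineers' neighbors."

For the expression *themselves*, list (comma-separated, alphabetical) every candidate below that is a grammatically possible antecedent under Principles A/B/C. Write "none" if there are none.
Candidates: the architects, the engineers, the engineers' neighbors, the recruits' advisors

the recruits' advisors

*themselves* is a reflexive; Principle A requires it to be bound within its binding domain — the clause headed by 'reminded'.
— the architects: possessor inside the subject DP of the clause headed by 'insisted'; does not c-command the reflexive — cannot bind it (Principle A).
— the engineers: possessor inside the second object DP of the clause headed by 'reminded'; does not c-command the reflexive — cannot bind it (Principle A).
— the engineers' neighbors: second object of the clause headed by 'reminded'; does not c-command the reflexive — cannot bind it (Principle A).
— the recruits' advisors: subject of the clause headed by 'reminded'; c-commands the reflexive within its binding domain — allowed (Principle A).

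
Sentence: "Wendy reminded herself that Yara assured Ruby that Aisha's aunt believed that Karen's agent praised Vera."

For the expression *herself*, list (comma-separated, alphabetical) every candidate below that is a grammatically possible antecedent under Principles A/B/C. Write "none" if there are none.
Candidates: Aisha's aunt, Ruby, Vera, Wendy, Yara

Wendy

*herself* is a reflexive; Principle A requires it to be bound within its binding domain — the matrix clause.
— Aisha's aunt: subject of the clause headed by 'believed'; does not c-command the reflexive — cannot bind it (Principle A).
— Ruby: object of the clause headed by 'assured'; does not c-command the reflexive — cannot bind it (Principle A).
— Vera: object of the clause headed by 'praised'; does not c-command the reflexive — cannot bind it (Principle A).
— Wendy: subject of the matrix clause; c-commands the reflexive within its binding domain — allowed (Principle A).
— Yara: subject of the clause headed by 'assured'; does not c-command the reflexive — cannot bind it (Principle A).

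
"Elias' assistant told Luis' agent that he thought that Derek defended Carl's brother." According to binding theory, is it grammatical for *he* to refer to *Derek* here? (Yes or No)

No

*Derek* is an R-expression; Principle C requires it to be free (not bound by any c-commanding expression).
— he: subject of the clause headed by 'thought'; the pronoun c-commands the R-expression — coreference blocked (Principle C).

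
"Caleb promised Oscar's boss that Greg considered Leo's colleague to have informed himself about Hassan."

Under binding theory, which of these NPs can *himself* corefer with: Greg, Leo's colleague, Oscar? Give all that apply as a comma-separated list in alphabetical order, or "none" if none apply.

*himself* is a reflexive; Principle A requires it to be bound within its binding domain — the clause headed by 'informed'.
— Greg: subject of the clause headed by 'considered'; c-commands the reflexive but lies outside its binding domain — cannot bind it (Principle A).
— Leo's colleague: subject of the clause headed by 'informed'; c-commands the reflexive within its binding domain — allowed (Principle A).
— Oscar: possessor inside the object DP of the matrix clause; does not c-command the reflexive — cannot bind it (Principle A).

Leo's colleague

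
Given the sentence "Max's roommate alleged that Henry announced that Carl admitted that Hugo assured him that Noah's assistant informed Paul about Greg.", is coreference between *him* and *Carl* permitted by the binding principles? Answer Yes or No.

Yes

*him* is a pronoun; Principle B requires it to be free in its binding domain — the clause headed by 'assured'.
— Carl: subject of the clause headed by 'admitted'; c-commands the pronoun but lies outside its binding domain — allowed.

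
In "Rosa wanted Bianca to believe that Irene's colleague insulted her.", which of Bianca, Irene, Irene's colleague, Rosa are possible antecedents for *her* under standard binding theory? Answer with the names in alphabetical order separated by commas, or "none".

*her* is a pronoun; Principle B requires it to be free in its binding domain — the clause headed by 'insulted'.
— Bianca: subject of the clause headed by 'believe'; c-commands the pronoun but lies outside its binding domain — allowed.
— Irene: possessor inside the subject DP of the clause headed by 'insulted'; does not c-command the pronoun — Principle B does not apply; allowed.
— Irene's colleague: subject of the clause headed by 'insulted'; c-commands the pronoun within its binding domain — blocked (Principle B).
— Rosa: subject of the matrix clause; c-commands the pronoun but lies outside its binding domain — allowed.

Bianca, Irene, Rosa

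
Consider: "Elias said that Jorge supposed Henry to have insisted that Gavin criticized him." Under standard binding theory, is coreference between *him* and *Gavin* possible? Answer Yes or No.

No

*Gavin* is an R-expression; Principle C requires it to be free (not bound by any c-commanding expression).
— him: object of the clause headed by 'criticized'; the R-expression locally c-commands the pronoun — coreference blocked (Principle B on the pronoun).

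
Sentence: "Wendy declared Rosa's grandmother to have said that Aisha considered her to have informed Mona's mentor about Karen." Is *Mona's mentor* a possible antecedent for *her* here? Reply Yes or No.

*her* is a pronoun; Principle B requires it to be free in its binding domain — the clause headed by 'considered'.
— Mona's mentor: object of the clause headed by 'informed'; is c-commanded by the pronoun; coreference would bind this R-expression — blocked (Principle C).

No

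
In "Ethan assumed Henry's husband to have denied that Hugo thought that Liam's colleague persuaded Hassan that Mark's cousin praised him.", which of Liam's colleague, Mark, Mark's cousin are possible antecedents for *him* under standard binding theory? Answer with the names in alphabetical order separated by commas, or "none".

*him* is a pronoun; Principle B requires it to be free in its binding domain — the clause headed by 'praised'.
— Liam's colleague: subject of the clause headed by 'persuaded'; c-commands the pronoun but lies outside its binding domain — allowed.
— Mark: possessor inside the subject DP of the clause headed by 'praised'; does not c-command the pronoun — Principle B does not apply; allowed.
— Mark's cousin: subject of the clause headed by 'praised'; c-commands the pronoun within its binding domain — blocked (Principle B).

Liam's colleague, Mark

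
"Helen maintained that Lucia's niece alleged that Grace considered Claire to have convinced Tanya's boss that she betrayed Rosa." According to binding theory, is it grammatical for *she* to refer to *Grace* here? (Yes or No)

Yes

*Grace* is an R-expression; Principle C requires it to be free (not bound by any c-commanding expression).
— she: subject of the clause headed by 'betrayed'; the pronoun does not c-command the R-expression — coreference allowed.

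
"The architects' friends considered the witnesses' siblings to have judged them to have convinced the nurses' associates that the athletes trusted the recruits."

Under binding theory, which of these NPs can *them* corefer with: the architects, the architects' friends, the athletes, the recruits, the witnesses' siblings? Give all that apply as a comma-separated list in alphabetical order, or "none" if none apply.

*them* is a pronoun; Principle B requires it to be free in its binding domain — the clause headed by 'judged'.
— the architects: possessor inside the subject DP of the matrix clause; does not c-command the pronoun — Principle B does not apply; allowed.
— the architects' friends: subject of the matrix clause; c-commands the pronoun but lies outside its binding domain — allowed.
— the athletes: subject of the clause headed by 'trusted'; is c-commanded by the pronoun; coreference would bind this R-expression — blocked (Principle C).
— the recruits: object of the clause headed by 'trusted'; is c-commanded by the pronoun; coreference would bind this R-expression — blocked (Principle C).
— the witnesses' siblings: subject of the clause headed by 'judged'; c-commands the pronoun within its binding domain — blocked (Principle B).

the architects, the architects' friends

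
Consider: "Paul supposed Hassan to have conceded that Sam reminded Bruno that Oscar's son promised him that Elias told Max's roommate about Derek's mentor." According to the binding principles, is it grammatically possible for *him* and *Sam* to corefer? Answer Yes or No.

Yes

*him* is a pronoun; Principle B requires it to be free in its binding domain — the clause headed by 'promised'.
— Sam: subject of the clause headed by 'reminded'; c-commands the pronoun but lies outside its binding domain — allowed.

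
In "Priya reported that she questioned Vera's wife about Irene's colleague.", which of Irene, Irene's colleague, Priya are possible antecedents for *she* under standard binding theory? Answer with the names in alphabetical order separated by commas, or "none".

Priya

*she* is a pronoun; Principle B requires it to be free in its binding domain — the clause headed by 'questioned'.
— Irene: possessor inside the second object DP of the clause headed by 'questioned'; is c-commanded by the pronoun; coreference would bind this R-expression — blocked (Principle C).
— Irene's colleague: second object of the clause headed by 'questioned'; is c-commanded by the pronoun; coreference would bind this R-expression — blocked (Principle C).
— Priya: subject of the matrix clause; c-commands the pronoun but lies outside its binding domain — allowed.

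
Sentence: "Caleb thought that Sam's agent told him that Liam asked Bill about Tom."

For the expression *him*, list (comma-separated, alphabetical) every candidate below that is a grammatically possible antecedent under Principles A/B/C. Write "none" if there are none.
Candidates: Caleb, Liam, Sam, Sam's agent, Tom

*him* is a pronoun; Principle B requires it to be free in its binding domain — the clause headed by 'told'.
— Caleb: subject of the matrix clause; c-commands the pronoun but lies outside its binding domain — allowed.
— Liam: subject of the clause headed by 'asked'; is c-commanded by the pronoun; coreference would bind this R-expression — blocked (Principle C).
— Sam: possessor inside the subject DP of the clause headed by 'told'; does not c-command the pronoun — Principle B does not apply; allowed.
— Sam's agent: subject of the clause headed by 'told'; c-commands the pronoun within its binding domain — blocked (Principle B).
— Tom: second object of the clause headed by 'asked'; is c-commanded by the pronoun; coreference would bind this R-expression — blocked (Principle C).

Caleb, Sam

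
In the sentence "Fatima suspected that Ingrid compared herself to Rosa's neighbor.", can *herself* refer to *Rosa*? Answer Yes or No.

No

*herself* is a reflexive; Principle A requires it to be bound within its binding domain — the clause headed by 'compared'.
— Rosa: possessor inside the second object DP of the clause headed by 'compared'; does not c-command the reflexive — cannot bind it (Principle A).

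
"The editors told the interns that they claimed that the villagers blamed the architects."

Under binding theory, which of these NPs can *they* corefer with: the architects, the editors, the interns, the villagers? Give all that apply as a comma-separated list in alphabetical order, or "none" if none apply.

*they* is a pronoun; Principle B requires it to be free in its binding domain — the clause headed by 'claimed'.
— the architects: object of the clause headed by 'blamed'; is c-commanded by the pronoun; coreference would bind this R-expression — blocked (Principle C).
— the editors: subject of the matrix clause; c-commands the pronoun but lies outside its binding domain — allowed.
— the interns: object of the matrix clause; c-commands the pronoun but lies outside its binding domain — allowed.
— the villagers: subject of the clause headed by 'blamed'; is c-commanded by the pronoun; coreference would bind this R-expression — blocked (Principle C).

the editors, the interns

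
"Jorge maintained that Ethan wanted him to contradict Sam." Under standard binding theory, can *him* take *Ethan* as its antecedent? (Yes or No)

No

*him* is a pronoun; Principle B requires it to be free in its binding domain — the clause headed by 'wanted'.
— Ethan: subject of the clause headed by 'wanted'; c-commands the pronoun within its binding domain — blocked (Principle B).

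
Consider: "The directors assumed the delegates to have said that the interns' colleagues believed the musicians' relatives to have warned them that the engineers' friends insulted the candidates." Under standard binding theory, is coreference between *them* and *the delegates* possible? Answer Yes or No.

*the delegates* is an R-expression; Principle C requires it to be free (not bound by any c-commanding expression).
— them: object of the clause headed by 'warned'; the pronoun does not c-command the R-expression — coreference allowed.

Yes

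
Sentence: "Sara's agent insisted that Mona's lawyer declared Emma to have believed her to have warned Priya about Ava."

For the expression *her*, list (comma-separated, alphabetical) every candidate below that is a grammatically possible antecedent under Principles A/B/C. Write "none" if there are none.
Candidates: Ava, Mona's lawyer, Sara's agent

*her* is a pronoun; Principle B requires it to be free in its binding domain — the clause headed by 'believed'.
— Ava: second object of the clause headed by 'warned'; is c-commanded by the pronoun; coreference would bind this R-expression — blocked (Principle C).
— Mona's lawyer: subject of the clause headed by 'declared'; c-commands the pronoun but lies outside its binding domain — allowed.
— Sara's agent: subject of the matrix clause; c-commands the pronoun but lies outside its binding domain — allowed.

Mona's lawyer, Sara's agent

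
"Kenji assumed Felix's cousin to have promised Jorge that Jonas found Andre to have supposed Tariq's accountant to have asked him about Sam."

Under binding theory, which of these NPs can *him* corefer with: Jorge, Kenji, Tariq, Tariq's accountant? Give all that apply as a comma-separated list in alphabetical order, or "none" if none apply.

*him* is a pronoun; Principle B requires it to be free in its binding domain — the clause headed by 'asked'.
— Jorge: object of the clause headed by 'promised'; c-commands the pronoun but lies outside its binding domain — allowed.
— Kenji: subject of the matrix clause; c-commands the pronoun but lies outside its binding domain — allowed.
— Tariq: possessor inside the subject DP of the clause headed by 'asked'; does not c-command the pronoun — Principle B does not apply; allowed.
— Tariq's accountant: subject of the clause headed by 'asked'; c-commands the pronoun within its binding domain — blocked (Principle B).

Jorge, Kenji, Tariq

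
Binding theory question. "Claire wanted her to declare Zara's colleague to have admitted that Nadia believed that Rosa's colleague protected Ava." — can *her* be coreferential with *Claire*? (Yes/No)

*her* is a pronoun; Principle B requires it to be free in its binding domain — the matrix clause.
— Claire: subject of the matrix clause; c-commands the pronoun within its binding domain — blocked (Principle B).

No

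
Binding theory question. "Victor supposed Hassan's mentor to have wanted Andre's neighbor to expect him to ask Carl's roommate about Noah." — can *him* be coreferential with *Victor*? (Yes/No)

*him* is a pronoun; Principle B requires it to be free in its binding domain — the clause headed by 'expect'.
— Victor: subject of the matrix clause; c-commands the pronoun but lies outside its binding domain — allowed.

Yes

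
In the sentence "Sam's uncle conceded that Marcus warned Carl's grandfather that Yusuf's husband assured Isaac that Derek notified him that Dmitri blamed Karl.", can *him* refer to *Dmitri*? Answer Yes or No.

No

*him* is a pronoun; Principle B requires it to be free in its binding domain — the clause headed by 'notified'.
— Dmitri: subject of the clause headed by 'blamed'; is c-commanded by the pronoun; coreference would bind this R-expression — blocked (Principle C).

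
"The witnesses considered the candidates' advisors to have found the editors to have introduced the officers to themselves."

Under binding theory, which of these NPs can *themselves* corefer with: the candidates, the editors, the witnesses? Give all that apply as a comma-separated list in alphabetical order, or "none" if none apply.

the editors

*themselves* is a reflexive; Principle A requires it to be bound within its binding domain — the clause headed by 'introduced'.
— the candidates: possessor inside the subject DP of the clause headed by 'found'; does not c-command the reflexive — cannot bind it (Principle A).
— the editors: subject of the clause headed by 'introduced'; c-commands the reflexive within its binding domain — allowed (Principle A).
— the witnesses: subject of the matrix clause; c-commands the reflexive but lies outside its binding domain — cannot bind it (Principle A).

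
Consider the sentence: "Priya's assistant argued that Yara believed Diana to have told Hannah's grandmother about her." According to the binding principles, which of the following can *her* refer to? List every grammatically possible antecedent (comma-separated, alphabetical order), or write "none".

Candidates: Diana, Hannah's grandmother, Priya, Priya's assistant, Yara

Priya, Priya's assistant, Yara

*her* is a pronoun; Principle B requires it to be free in its binding domain — the clause headed by 'told'.
— Diana: subject of the clause headed by 'told'; c-commands the pronoun within its binding domain — blocked (Principle B).
— Hannah's grandmother: object of the clause headed by 'told'; c-commands the pronoun within its binding domain — blocked (Principle B).
— Priya: possessor inside the subject DP of the matrix clause; does not c-command the pronoun — Principle B does not apply; allowed.
— Priya's assistant: subject of the matrix clause; c-commands the pronoun but lies outside its binding domain — allowed.
— Yara: subject of the clause headed by 'believed'; c-commands the pronoun but lies outside its binding domain — allowed.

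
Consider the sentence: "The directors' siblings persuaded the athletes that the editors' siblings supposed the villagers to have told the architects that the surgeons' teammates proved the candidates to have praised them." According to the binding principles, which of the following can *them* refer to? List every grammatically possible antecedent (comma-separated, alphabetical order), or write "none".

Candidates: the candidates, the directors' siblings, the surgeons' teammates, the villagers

the directors' siblings, the surgeons' teammates, the villagers

*them* is a pronoun; Principle B requires it to be free in its binding domain — the clause headed by 'praised'.
— the candidates: subject of the clause headed by 'praised'; c-commands the pronoun within its binding domain — blocked (Principle B).
— the directors' siblings: subject of the matrix clause; c-commands the pronoun but lies outside its binding domain — allowed.
— the surgeons' teammates: subject of the clause headed by 'proved'; c-commands the pronoun but lies outside its binding domain — allowed.
— the villagers: subject of the clause headed by 'told'; c-commands the pronoun but lies outside its binding domain — allowed.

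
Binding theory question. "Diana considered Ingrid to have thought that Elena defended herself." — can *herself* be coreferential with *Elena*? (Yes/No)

*herself* is a reflexive; Principle A requires it to be bound within its binding domain — the clause headed by 'defended'.
— Elena: subject of the clause headed by 'defended'; c-commands the reflexive within its binding domain — allowed (Principle A).

Yes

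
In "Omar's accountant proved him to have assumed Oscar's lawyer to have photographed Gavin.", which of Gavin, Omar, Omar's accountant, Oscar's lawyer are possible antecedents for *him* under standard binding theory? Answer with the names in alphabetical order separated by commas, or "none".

*him* is a pronoun; Principle B requires it to be free in its binding domain — the matrix clause.
— Gavin: object of the clause headed by 'photographed'; is c-commanded by the pronoun; coreference would bind this R-expression — blocked (Principle C).
— Omar: possessor inside the subject DP of the matrix clause; does not c-command the pronoun — Principle B does not apply; allowed.
— Omar's accountant: subject of the matrix clause; c-commands the pronoun within its binding domain — blocked (Principle B).
— Oscar's lawyer: subject of the clause headed by 'photographed'; is c-commanded by the pronoun; coreference would bind this R-expression — blocked (Principle C).

Omar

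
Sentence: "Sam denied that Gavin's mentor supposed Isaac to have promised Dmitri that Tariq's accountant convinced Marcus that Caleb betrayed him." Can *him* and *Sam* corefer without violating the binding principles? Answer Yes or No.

*Sam* is an R-expression; Principle C requires it to be free (not bound by any c-commanding expression).
— him: object of the clause headed by 'betrayed'; the pronoun does not c-command the R-expression — coreference allowed.

Yes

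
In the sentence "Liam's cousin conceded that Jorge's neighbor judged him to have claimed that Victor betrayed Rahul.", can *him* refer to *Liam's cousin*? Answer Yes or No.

Yes

*him* is a pronoun; Principle B requires it to be free in its binding domain — the clause headed by 'judged'.
— Liam's cousin: subject of the matrix clause; c-commands the pronoun but lies outside its binding domain — allowed.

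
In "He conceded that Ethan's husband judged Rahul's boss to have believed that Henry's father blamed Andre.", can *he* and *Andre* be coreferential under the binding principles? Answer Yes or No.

*Andre* is an R-expression; Principle C requires it to be free (not bound by any c-commanding expression).
— he: subject of the matrix clause; the pronoun c-commands the R-expression — coreference blocked (Principle C).

No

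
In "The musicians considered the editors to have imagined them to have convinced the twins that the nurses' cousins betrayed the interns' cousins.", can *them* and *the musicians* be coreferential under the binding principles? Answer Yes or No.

Yes

*the musicians* is an R-expression; Principle C requires it to be free (not bound by any c-commanding expression).
— them: subject of the clause headed by 'convinced'; the pronoun does not c-command the R-expression — coreference allowed.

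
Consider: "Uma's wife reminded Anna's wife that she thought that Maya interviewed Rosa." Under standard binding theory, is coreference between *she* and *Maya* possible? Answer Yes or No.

*Maya* is an R-expression; Principle C requires it to be free (not bound by any c-commanding expression).
— she: subject of the clause headed by 'thought'; the pronoun c-commands the R-expression — coreference blocked (Principle C).

No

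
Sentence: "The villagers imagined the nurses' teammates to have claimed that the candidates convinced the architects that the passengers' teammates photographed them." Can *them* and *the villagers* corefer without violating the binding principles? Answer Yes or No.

*the villagers* is an R-expression; Principle C requires it to be free (not bound by any c-commanding expression).
— them: object of the clause headed by 'photographed'; the pronoun does not c-command the R-expression — coreference allowed.

Yes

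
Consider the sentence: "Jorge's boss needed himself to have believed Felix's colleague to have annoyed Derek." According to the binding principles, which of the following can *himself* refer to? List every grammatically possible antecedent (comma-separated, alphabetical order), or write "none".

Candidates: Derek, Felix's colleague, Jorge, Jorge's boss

*himself* is a reflexive; Principle A requires it to be bound within its binding domain — the matrix clause.
— Derek: object of the clause headed by 'annoyed'; does not c-command the reflexive — cannot bind it (Principle A).
— Felix's colleague: subject of the clause headed by 'annoyed'; does not c-command the reflexive — cannot bind it (Principle A).
— Jorge: possessor inside the subject DP of the matrix clause; does not c-command the reflexive — cannot bind it (Principle A).
— Jorge's boss: subject of the matrix clause; c-commands the reflexive within its binding domain — allowed (Principle A).

Jorge's boss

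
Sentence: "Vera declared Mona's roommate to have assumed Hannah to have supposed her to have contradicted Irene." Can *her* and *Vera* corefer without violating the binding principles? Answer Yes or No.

*Vera* is an R-expression; Principle C requires it to be free (not bound by any c-commanding expression).
— her: subject of the clause headed by 'contradicted'; the pronoun does not c-command the R-expression — coreference allowed.

Yes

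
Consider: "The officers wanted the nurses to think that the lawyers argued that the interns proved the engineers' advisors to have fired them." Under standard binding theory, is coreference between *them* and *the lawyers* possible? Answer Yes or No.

Yes

*the lawyers* is an R-expression; Principle C requires it to be free (not bound by any c-commanding expression).
— them: object of the clause headed by 'fired'; the pronoun does not c-command the R-expression — coreference allowed.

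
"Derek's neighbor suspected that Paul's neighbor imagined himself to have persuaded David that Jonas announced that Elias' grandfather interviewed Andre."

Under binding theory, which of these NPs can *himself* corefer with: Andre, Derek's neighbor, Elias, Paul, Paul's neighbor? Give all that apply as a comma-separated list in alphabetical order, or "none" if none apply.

Paul's neighbor

*himself* is a reflexive; Principle A requires it to be bound within its binding domain — the clause headed by 'imagined'.
— Andre: object of the clause headed by 'interviewed'; does not c-command the reflexive — cannot bind it (Principle A).
— Derek's neighbor: subject of the matrix clause; c-commands the reflexive but lies outside its binding domain — cannot bind it (Principle A).
— Elias: possessor inside the subject DP of the clause headed by 'interviewed'; does not c-command the reflexive — cannot bind it (Principle A).
— Paul: possessor inside the subject DP of the clause headed by 'imagined'; does not c-command the reflexive — cannot bind it (Principle A).
— Paul's neighbor: subject of the clause headed by 'imagined'; c-commands the reflexive within its binding domain — allowed (Principle A).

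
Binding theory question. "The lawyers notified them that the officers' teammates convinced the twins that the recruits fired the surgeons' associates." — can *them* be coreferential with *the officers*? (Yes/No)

No

*them* is a pronoun; Principle B requires it to be free in its binding domain — the matrix clause.
— the officers: possessor inside the subject DP of the clause headed by 'convinced'; is c-commanded by the pronoun; coreference would bind this R-expression — blocked (Principle C).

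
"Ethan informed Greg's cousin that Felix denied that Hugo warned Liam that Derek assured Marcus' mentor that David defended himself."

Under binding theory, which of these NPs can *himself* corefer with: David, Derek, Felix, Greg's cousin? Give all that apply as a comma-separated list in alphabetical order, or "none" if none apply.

David

*himself* is a reflexive; Principle A requires it to be bound within its binding domain — the clause headed by 'defended'.
— David: subject of the clause headed by 'defended'; c-commands the reflexive within its binding domain — allowed (Principle A).
— Derek: subject of the clause headed by 'assured'; c-commands the reflexive but lies outside its binding domain — cannot bind it (Principle A).
— Felix: subject of the clause headed by 'denied'; c-commands the reflexive but lies outside its binding domain — cannot bind it (Principle A).
— Greg's cousin: object of the matrix clause; c-commands the reflexive but lies outside its binding domain — cannot bind it (Principle A).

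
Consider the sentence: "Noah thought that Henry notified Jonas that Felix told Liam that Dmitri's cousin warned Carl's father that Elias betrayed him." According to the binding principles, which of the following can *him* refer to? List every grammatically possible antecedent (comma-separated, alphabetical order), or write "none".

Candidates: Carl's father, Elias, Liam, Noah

Carl's father, Liam, Noah

*him* is a pronoun; Principle B requires it to be free in its binding domain — the clause headed by 'betrayed'.
— Carl's father: object of the clause headed by 'warned'; c-commands the pronoun but lies outside its binding domain — allowed.
— Elias: subject of the clause headed by 'betrayed'; c-commands the pronoun within its binding domain — blocked (Principle B).
— Liam: object of the clause headed by 'told'; c-commands the pronoun but lies outside its binding domain — allowed.
— Noah: subject of the matrix clause; c-commands the pronoun but lies outside its binding domain — allowed.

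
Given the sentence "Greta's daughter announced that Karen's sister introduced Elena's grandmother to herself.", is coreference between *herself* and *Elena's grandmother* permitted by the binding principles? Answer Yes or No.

Yes

*herself* is a reflexive; Principle A requires it to be bound within its binding domain — the clause headed by 'introduced'.
— Elena's grandmother: object of the clause headed by 'introduced'; c-commands the reflexive within its binding domain — allowed (Principle A).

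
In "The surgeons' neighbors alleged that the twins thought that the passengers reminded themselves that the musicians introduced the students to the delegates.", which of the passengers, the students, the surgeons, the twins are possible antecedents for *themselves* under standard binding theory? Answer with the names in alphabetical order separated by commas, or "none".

the passengers

*themselves* is a reflexive; Principle A requires it to be bound within its binding domain — the clause headed by 'reminded'.
— the passengers: subject of the clause headed by 'reminded'; c-commands the reflexive within its binding domain — allowed (Principle A).
— the students: object of the clause headed by 'introduced'; does not c-command the reflexive — cannot bind it (Principle A).
— the surgeons: possessor inside the subject DP of the matrix clause; does not c-command the reflexive — cannot bind it (Principle A).
— the twins: subject of the clause headed by 'thought'; c-commands the reflexive but lies outside its binding domain — cannot bind it (Principle A).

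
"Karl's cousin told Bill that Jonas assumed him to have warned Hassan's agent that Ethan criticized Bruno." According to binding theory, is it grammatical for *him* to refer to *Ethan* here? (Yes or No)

*Ethan* is an R-expression; Principle C requires it to be free (not bound by any c-commanding expression).
— him: subject of the clause headed by 'warned'; the pronoun c-commands the R-expression — coreference blocked (Principle C).

No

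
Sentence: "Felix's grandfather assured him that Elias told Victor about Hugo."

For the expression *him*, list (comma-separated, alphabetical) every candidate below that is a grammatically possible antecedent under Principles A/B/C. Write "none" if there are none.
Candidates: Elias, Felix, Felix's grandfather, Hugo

Felix

*him* is a pronoun; Principle B requires it to be free in its binding domain — the matrix clause.
— Elias: subject of the clause headed by 'told'; is c-commanded by the pronoun; coreference would bind this R-expression — blocked (Principle C).
— Felix: possessor inside the subject DP of the matrix clause; does not c-command the pronoun — Principle B does not apply; allowed.
— Felix's grandfather: subject of the matrix clause; c-commands the pronoun within its binding domain — blocked (Principle B).
— Hugo: second object of the clause headed by 'told'; is c-commanded by the pronoun; coreference would bind this R-expression — blocked (Principle C).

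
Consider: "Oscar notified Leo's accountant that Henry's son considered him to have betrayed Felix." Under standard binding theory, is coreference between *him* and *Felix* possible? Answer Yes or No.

No

*Felix* is an R-expression; Principle C requires it to be free (not bound by any c-commanding expression).
— him: subject of the clause headed by 'betrayed'; the pronoun c-commands the R-expression — coreference blocked (Principle C).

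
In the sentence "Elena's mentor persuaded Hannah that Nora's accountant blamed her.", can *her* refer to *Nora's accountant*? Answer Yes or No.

*her* is a pronoun; Principle B requires it to be free in its binding domain — the clause headed by 'blamed'.
— Nora's accountant: subject of the clause headed by 'blamed'; c-commands the pronoun within its binding domain — blocked (Principle B).

No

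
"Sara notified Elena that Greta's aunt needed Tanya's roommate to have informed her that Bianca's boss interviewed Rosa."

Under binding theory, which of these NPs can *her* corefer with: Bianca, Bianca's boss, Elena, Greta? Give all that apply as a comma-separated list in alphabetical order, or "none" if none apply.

Elena, Greta

*her* is a pronoun; Principle B requires it to be free in its binding domain — the clause headed by 'informed'.
— Bianca: possessor inside the subject DP of the clause headed by 'interviewed'; is c-commanded by the pronoun; coreference would bind this R-expression — blocked (Principle C).
— Bianca's boss: subject of the clause headed by 'interviewed'; is c-commanded by the pronoun; coreference would bind this R-expression — blocked (Principle C).
— Elena: object of the matrix clause; c-commands the pronoun but lies outside its binding domain — allowed.
— Greta: possessor inside the subject DP of the clause headed by 'needed'; does not c-command the pronoun — Principle B does not apply; allowed.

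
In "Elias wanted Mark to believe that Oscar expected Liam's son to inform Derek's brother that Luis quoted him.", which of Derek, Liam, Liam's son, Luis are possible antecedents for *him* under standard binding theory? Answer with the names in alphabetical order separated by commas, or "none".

*him* is a pronoun; Principle B requires it to be free in its binding domain — the clause headed by 'quoted'.
— Derek: possessor inside the object DP of the clause headed by 'inform'; does not c-command the pronoun — Principle B does not apply; allowed.
— Liam: possessor inside the subject DP of the clause headed by 'inform'; does not c-command the pronoun — Principle B does not apply; allowed.
— Liam's son: subject of the clause headed by 'inform'; c-commands the pronoun but lies outside its binding domain — allowed.
— Luis: subject of the clause headed by 'quoted'; c-commands the pronoun within its binding domain — blocked (Principle B).

Derek, Liam, Liam's son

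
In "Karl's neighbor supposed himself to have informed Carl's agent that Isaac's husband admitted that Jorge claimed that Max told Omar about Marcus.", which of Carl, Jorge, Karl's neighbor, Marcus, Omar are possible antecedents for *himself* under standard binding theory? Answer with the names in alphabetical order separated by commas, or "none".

*himself* is a reflexive; Principle A requires it to be bound within its binding domain — the matrix clause.
— Carl: possessor inside the object DP of the clause headed by 'informed'; does not c-command the reflexive — cannot bind it (Principle A).
— Jorge: subject of the clause headed by 'claimed'; does not c-command the reflexive — cannot bind it (Principle A).
— Karl's neighbor: subject of the matrix clause; c-commands the reflexive within its binding domain — allowed (Principle A).
— Marcus: second object of the clause headed by 'told'; does not c-command the reflexive — cannot bind it (Principle A).
— Omar: object of the clause headed by 'told'; does not c-command the reflexive — cannot bind it (Principle A).

Karl's neighbor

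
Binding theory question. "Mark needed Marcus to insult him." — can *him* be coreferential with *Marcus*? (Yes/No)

No

*him* is a pronoun; Principle B requires it to be free in its binding domain — the clause headed by 'insult'.
— Marcus: subject of the clause headed by 'insult'; c-commands the pronoun within its binding domain — blocked (Principle B).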